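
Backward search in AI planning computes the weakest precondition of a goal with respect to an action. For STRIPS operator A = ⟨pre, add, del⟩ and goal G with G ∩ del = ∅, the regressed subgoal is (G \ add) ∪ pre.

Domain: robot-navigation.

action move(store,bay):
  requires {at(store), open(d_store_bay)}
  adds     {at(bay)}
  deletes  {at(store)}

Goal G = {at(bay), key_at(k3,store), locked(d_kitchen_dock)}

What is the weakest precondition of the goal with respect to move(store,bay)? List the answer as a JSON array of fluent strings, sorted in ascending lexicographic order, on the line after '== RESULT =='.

Compute (G \ add) ∪ pre:
  G ∩ del = {}  (empty — regression defined)
  G \ add = {at(bay), key_at(k3,store), locked(d_kitchen_dock)} \ {at(bay)} = {key_at(k3,store), locked(d_kitchen_dock)}
  ∪ pre   = {key_at(k3,store), locked(d_kitchen_dock)} ∪ {at(store), open(d_store_bay)}
          = {at(store), key_at(k3,store), locked(d_kitchen_dock), open(d_store_bay)}

== RESULT ==
["at(store)", "key_at(k3,store)", "locked(d_kitchen_dock)", "open(d_store_bay)"]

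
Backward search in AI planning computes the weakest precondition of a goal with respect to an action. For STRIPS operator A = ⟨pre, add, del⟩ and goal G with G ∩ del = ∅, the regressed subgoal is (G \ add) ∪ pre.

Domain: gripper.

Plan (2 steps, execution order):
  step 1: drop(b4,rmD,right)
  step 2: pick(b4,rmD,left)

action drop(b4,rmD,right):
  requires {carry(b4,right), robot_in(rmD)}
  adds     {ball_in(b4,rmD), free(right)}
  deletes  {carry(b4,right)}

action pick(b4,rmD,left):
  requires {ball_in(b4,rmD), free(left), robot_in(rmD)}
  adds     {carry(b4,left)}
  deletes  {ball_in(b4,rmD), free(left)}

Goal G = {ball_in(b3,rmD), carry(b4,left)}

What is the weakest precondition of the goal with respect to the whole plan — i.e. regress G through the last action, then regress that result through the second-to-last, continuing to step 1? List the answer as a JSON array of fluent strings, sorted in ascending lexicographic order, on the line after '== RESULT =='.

Work backward from the goal:
  through step 2 (pick(b4,rmD,left)): drop {carry(b4,left)}, keep {ball_in(b3,rmD)}, require {ball_in(b4,rmD), free(left), robot_in(rmD)}
    → {ball_in(b3,rmD), ball_in(b4,rmD), free(left), robot_in(rmD)}
  through step 1 (drop(b4,rmD,right)): drop {ball_in(b4,rmD)}, keep {ball_in(b3,rmD), free(left), robot_in(rmD)}, require {carry(b4,right), robot_in(rmD)}
    → {ball_in(b3,rmD), carry(b4,right), free(left), robot_in(rmD)}

== RESULT ==
["ball_in(b3,rmD)", "carry(b4,right)", "free(left)", "robot_in(rmD)"]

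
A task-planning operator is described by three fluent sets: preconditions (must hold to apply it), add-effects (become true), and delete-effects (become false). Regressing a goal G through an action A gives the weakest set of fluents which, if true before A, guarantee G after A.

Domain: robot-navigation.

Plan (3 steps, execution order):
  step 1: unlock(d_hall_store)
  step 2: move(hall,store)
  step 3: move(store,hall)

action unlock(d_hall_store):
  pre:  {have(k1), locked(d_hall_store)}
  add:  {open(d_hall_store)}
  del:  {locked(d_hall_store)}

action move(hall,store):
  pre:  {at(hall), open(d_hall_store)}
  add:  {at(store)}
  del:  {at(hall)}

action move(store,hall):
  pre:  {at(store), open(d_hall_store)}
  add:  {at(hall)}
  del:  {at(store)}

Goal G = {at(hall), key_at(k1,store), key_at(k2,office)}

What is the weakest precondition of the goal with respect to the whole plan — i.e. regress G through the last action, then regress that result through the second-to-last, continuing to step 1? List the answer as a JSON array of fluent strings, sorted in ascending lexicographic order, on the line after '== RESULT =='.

Work backward from the goal:
  through step 3 (move(store,hall)): drop {at(hall)}, keep {key_at(k1,store), key_at(k2,office)}, require {at(store), open(d_hall_store)}
    → {at(store), key_at(k1,store), key_at(k2,office), open(d_hall_store)}
  through step 2 (move(hall,store)): drop {at(store)}, keep {key_at(k1,store), key_at(k2,office), open(d_hall_store)}, require {at(hall), open(d_hall_store)}
    → {at(hall), key_at(k1,store), key_at(k2,office), open(d_hall_store)}
  through step 1 (unlock(d_hall_store)): drop {open(d_hall_store)}, keep {at(hall), key_at(k1,store), key_at(k2,office)}, require {have(k1), locked(d_hall_store)}
    → {at(hall), have(k1), key_at(k1,store), key_at(k2,office), locked(d_hall_store)}

== RESULT ==
["at(hall)", "have(k1)", "key_at(k1,store)", "key_at(k2,office)", "locked(d_hall_store)"]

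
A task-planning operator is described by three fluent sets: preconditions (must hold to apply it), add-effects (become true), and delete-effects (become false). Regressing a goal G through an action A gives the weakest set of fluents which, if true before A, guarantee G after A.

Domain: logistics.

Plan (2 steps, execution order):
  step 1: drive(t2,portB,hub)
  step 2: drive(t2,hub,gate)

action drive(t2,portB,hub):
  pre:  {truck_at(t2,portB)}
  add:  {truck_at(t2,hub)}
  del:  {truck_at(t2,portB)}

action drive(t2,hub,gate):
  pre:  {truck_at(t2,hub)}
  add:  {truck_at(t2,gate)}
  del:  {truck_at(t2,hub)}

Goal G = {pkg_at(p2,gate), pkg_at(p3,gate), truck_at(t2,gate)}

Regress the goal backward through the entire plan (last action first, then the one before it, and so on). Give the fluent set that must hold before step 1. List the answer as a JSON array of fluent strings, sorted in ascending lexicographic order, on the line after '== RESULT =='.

Regress step by step:
  through step 2 (drive(t2,hub,gate)): drop {truck_at(t2,gate)}, keep {pkg_at(p2,gate), pkg_at(p3,gate)}, require {truck_at(t2,hub)}
    → {pkg_at(p2,gate), pkg_at(p3,gate), truck_at(t2,hub)}
  through step 1 (drive(t2,portB,hub)): drop {truck_at(t2,hub)}, keep {pkg_at(p2,gate), pkg_at(p3,gate)}, require {truck_at(t2,portB)}
    → {pkg_at(p2,gate), pkg_at(p3,gate), truck_at(t2,portB)}

== RESULT ==
["pkg_at(p2,gate)", "pkg_at(p3,gate)", "truck_at(t2,portB)"]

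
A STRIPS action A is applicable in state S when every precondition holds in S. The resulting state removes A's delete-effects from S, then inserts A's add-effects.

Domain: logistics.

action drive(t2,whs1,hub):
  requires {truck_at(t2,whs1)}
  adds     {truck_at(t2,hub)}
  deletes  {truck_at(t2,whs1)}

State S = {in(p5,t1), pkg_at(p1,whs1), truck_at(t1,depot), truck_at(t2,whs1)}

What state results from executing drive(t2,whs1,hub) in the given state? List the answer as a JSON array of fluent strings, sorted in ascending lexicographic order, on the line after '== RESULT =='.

Compute (S \ del) ∪ add:
  pre ⊆ S: {truck_at(t2,whs1)} ⊆ S  — applicable
  S \ del = {in(p5,t1), pkg_at(p1,whs1), truck_at(t1,depot)}
  ∪ add   = {in(p5,t1), pkg_at(p1,whs1), truck_at(t1,depot), truck_at(t2,hub)}

== RESULT ==
["in(p5,t1)", "pkg_at(p1,whs1)", "truck_at(t1,depot)", "truck_at(t2,hub)"]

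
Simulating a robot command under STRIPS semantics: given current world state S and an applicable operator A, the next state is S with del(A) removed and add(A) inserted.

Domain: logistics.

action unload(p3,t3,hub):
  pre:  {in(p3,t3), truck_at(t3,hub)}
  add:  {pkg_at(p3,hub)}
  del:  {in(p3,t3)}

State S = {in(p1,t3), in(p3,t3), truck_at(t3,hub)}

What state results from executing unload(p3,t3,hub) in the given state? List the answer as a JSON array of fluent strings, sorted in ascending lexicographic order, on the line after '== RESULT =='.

Compute (S \ del) ∪ add:
  pre ⊆ S: {in(p3,t3), truck_at(t3,hub)} ⊆ S  — applicable
  S \ del = {in(p1,t3), truck_at(t3,hub)}
  ∪ add   = {in(p1,t3), pkg_at(p3,hub), truck_at(t3,hub)}

== RESULT ==
["in(p1,t3)", "pkg_at(p3,hub)", "truck_at(t3,hub)"]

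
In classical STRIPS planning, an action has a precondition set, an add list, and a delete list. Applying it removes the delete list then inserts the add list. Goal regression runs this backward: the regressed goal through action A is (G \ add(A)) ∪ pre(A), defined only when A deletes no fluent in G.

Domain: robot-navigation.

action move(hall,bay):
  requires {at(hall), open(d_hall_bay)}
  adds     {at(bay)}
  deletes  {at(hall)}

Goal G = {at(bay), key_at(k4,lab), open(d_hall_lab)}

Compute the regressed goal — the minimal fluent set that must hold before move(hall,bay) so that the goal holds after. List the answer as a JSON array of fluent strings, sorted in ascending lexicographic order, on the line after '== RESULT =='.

Compute (G \ add) ∪ pre:
  G ∩ del = {}  (empty — regression defined)
  G \ add = {at(bay), key_at(k4,lab), open(d_hall_lab)} \ {at(bay)} = {key_at(k4,lab), open(d_hall_lab)}
  ∪ pre   = {key_at(k4,lab), open(d_hall_lab)} ∪ {at(hall), open(d_hall_bay)}
          = {at(hall), key_at(k4,lab), open(d_hall_bay), open(d_hall_lab)}

== RESULT ==
["at(hall)", "key_at(k4,lab)", "open(d_hall_bay)", "open(d_hall_lab)"]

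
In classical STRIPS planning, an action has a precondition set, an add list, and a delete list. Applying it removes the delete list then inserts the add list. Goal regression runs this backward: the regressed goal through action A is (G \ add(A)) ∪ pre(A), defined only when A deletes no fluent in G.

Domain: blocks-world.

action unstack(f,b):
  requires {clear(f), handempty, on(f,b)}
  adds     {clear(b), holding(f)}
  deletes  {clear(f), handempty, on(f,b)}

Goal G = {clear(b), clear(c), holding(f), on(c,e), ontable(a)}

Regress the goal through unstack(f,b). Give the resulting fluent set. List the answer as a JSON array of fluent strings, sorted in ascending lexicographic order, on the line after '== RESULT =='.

Compute (G \ add) ∪ pre:
  G ∩ del = {}  (empty — regression defined)
  G \ add = {clear(b), clear(c), holding(f), on(c,e), ontable(a)} \ {clear(b), holding(f)} = {clear(c), on(c,e), ontable(a)}
  ∪ pre   = {clear(c), on(c,e), ontable(a)} ∪ {clear(f), handempty, on(f,b)}
          = {clear(c), clear(f), handempty, on(c,e), on(f,b), ontable(a)}

== RESULT ==
["clear(c)", "clear(f)", "handempty", "on(c,e)", "on(f,b)", "ontable(a)"]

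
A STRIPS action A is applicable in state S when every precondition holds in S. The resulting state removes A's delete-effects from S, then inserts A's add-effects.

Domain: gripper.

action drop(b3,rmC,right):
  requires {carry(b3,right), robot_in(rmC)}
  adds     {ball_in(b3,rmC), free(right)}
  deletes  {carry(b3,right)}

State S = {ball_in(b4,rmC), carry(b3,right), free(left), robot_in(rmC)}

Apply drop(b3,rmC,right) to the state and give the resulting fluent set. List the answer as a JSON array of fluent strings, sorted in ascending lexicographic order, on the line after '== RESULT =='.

Progress:
  pre ⊆ S: {carry(b3,right), robot_in(rmC)} ⊆ S  — applicable
  S \ del = {ball_in(b4,rmC), free(left), robot_in(rmC)}
  ∪ add   = {ball_in(b3,rmC), ball_in(b4,rmC), free(left), free(right), robot_in(rmC)}

== RESULT ==
["ball_in(b3,rmC)", "ball_in(b4,rmC)", "free(left)", "free(right)", "robot_in(rmC)"]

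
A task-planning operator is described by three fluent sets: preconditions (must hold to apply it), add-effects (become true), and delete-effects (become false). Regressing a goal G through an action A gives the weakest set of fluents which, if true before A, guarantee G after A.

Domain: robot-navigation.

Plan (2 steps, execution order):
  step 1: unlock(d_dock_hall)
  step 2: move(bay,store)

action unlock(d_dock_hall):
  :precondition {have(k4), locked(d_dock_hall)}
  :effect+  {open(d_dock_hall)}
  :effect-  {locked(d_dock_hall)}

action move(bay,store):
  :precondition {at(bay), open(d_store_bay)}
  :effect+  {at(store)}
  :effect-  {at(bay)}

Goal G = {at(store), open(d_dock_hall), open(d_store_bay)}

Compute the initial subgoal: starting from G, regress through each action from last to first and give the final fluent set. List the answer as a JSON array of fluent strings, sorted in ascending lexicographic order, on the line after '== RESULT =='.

Regress step by step:
  through step 2 (move(bay,store)): drop {at(store)}, keep {open(d_dock_hall), open(d_store_bay)}, require {at(bay), open(d_store_bay)}
    → {at(bay), open(d_dock_hall), open(d_store_bay)}
  through step 1 (unlock(d_dock_hall)): drop {open(d_dock_hall)}, keep {at(bay), open(d_store_bay)}, require {have(k4), locked(d_dock_hall)}
    → {at(bay), have(k4), locked(d_dock_hall), open(d_store_bay)}

== RESULT ==
["at(bay)", "have(k4)", "locked(d_dock_hall)", "open(d_store_bay)"]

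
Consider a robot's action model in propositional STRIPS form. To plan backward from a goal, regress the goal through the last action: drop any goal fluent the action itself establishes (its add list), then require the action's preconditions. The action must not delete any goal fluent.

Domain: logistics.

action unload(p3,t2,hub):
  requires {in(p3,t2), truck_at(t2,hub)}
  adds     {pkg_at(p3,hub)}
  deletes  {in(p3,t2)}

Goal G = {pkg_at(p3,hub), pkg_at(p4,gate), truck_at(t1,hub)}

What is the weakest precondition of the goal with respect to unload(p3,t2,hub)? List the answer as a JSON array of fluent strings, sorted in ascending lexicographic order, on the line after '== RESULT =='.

Regress:
  G ∩ del = {}  (empty — regression defined)
  G \ add = {pkg_at(p3,hub), pkg_at(p4,gate), truck_at(t1,hub)} \ {pkg_at(p3,hub)} = {pkg_at(p4,gate), truck_at(t1,hub)}
  ∪ pre   = {pkg_at(p4,gate), truck_at(t1,hub)} ∪ {in(p3,t2), truck_at(t2,hub)}
          = {in(p3,t2), pkg_at(p4,gate), truck_at(t1,hub), truck_at(t2,hub)}

== RESULT ==
["in(p3,t2)", "pkg_at(p4,gate)", "truck_at(t1,hub)", "truck_at(t2,hub)"]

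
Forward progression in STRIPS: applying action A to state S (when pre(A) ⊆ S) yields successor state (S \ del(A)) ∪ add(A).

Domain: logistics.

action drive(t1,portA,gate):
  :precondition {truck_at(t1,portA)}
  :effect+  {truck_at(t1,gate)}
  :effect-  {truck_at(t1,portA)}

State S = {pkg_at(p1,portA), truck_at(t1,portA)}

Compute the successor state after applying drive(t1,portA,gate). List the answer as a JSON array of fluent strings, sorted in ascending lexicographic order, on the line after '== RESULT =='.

Compute (S \ del) ∪ add:
  pre ⊆ S: {truck_at(t1,portA)} ⊆ S  — applicable
  S \ del = {pkg_at(p1,portA)}
  ∪ add   = {pkg_at(p1,portA), truck_at(t1,gate)}

== RESULT ==
["pkg_at(p1,portA)", "truck_at(t1,gate)"]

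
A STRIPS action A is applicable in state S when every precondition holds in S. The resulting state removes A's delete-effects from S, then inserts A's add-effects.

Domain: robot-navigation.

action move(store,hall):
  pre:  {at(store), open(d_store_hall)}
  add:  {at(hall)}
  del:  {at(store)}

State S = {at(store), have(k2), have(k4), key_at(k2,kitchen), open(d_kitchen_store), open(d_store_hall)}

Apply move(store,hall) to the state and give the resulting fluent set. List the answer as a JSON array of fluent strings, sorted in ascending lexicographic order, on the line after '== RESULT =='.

Compute (S \ del) ∪ add:
  pre ⊆ S: {at(store), open(d_store_hall)} ⊆ S  — applicable
  S \ del = {have(k2), have(k4), key_at(k2,kitchen), open(d_kitchen_store), open(d_store_hall)}
  ∪ add   = {at(hall), have(k2), have(k4), key_at(k2,kitchen), open(d_kitchen_store), open(d_store_hall)}

== RESULT ==
["at(hall)", "have(k2)", "have(k4)", "key_at(k2,kitchen)", "open(d_kitchen_store)", "open(d_store_hall)"]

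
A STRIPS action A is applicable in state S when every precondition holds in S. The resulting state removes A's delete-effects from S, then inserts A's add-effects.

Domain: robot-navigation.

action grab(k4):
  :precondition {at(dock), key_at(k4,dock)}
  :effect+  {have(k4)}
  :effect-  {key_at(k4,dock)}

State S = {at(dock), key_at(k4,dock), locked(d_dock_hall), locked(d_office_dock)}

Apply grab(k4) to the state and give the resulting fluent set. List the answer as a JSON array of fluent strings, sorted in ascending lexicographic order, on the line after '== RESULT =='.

Progress:
  pre ⊆ S: {at(dock), key_at(k4,dock)} ⊆ S  — applicable
  S \ del = {at(dock), locked(d_dock_hall), locked(d_office_dock)}
  ∪ add   = {at(dock), have(k4), locked(d_dock_hall), locked(d_office_dock)}

== RESULT ==
["at(dock)", "have(k4)", "locked(d_dock_hall)", "locked(d_office_dock)"]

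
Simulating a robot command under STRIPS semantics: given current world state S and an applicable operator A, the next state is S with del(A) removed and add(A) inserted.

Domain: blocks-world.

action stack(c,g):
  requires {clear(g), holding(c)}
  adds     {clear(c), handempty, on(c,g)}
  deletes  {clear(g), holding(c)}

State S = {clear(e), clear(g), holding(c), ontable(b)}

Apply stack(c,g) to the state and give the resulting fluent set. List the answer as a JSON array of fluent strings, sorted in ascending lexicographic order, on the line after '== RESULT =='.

Compute (S \ del) ∪ add:
  pre ⊆ S: {clear(g), holding(c)} ⊆ S  — applicable
  S \ del = {clear(e), ontable(b)}
  ∪ add   = {clear(c), clear(e), handempty, on(c,g), ontable(b)}

== RESULT ==
["clear(c)", "clear(e)", "handempty", "on(c,g)", "ontable(b)"]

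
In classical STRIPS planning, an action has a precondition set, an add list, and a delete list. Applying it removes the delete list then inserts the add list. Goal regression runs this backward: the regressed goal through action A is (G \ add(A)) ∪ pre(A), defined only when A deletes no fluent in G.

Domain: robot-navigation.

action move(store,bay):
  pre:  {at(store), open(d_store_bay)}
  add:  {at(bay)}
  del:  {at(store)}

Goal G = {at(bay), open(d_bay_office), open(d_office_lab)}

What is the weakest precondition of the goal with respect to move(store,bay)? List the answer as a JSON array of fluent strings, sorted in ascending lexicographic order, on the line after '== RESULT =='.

Regress:
  G ∩ del = {}  (empty — regression defined)
  G \ add = {at(bay), open(d_bay_office), open(d_office_lab)} \ {at(bay)} = {open(d_bay_office), open(d_office_lab)}
  ∪ pre   = {open(d_bay_office), open(d_office_lab)} ∪ {at(store), open(d_store_bay)}
          = {at(store), open(d_bay_office), open(d_office_lab), open(d_store_bay)}

== RESULT ==
["at(store)", "open(d_bay_office)", "open(d_office_lab)", "open(d_store_bay)"]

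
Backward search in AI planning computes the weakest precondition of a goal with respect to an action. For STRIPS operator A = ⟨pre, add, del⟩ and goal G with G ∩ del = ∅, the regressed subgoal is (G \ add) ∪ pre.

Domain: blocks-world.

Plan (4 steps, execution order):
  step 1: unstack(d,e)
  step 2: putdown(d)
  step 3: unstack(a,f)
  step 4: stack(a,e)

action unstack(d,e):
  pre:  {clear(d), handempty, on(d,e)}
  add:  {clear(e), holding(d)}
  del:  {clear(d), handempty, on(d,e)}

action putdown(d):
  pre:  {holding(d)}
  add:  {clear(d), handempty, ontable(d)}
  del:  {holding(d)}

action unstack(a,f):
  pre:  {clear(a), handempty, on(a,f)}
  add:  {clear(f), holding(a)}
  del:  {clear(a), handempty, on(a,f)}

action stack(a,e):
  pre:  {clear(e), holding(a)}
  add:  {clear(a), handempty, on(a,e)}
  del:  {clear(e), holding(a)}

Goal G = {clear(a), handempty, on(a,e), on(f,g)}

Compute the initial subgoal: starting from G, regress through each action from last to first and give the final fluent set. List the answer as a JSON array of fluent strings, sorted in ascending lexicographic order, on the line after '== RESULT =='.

Regress step by step:
  through step 4 (stack(a,e)): drop {clear(a), handempty, on(a,e)}, keep {on(f,g)}, require {clear(e), holding(a)}
    → {clear(e), holding(a), on(f,g)}
  through step 3 (unstack(a,f)): drop {holding(a)}, keep {clear(e), on(f,g)}, require {clear(a), handempty, on(a,f)}
    → {clear(a), clear(e), handempty, on(a,f), on(f,g)}
  through step 2 (putdown(d)): drop {handempty}, keep {clear(a), clear(e), on(a,f), on(f,g)}, require {holding(d)}
    → {clear(a), clear(e), holding(d), on(a,f), on(f,g)}
  through step 1 (unstack(d,e)): drop {clear(e), holding(d)}, keep {clear(a), on(a,f), on(f,g)}, require {clear(d), handempty, on(d,e)}
    → {clear(a), clear(d), handempty, on(a,f), on(d,e), on(f,g)}

== RESULT ==
["clear(a)", "clear(d)", "handempty", "on(a,f)", "on(d,e)", "on(f,g)"]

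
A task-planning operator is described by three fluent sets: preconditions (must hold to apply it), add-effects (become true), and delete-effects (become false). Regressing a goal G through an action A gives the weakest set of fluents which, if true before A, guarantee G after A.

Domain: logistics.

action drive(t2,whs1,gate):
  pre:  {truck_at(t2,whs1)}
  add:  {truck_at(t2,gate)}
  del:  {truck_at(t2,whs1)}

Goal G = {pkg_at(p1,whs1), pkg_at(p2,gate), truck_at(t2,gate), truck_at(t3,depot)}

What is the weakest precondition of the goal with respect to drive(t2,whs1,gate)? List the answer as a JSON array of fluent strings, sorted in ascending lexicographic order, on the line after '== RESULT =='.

Regress:
  G ∩ del = {}  (empty — regression defined)
  G \ add = {pkg_at(p1,whs1), pkg_at(p2,gate), truck_at(t2,gate), truck_at(t3,depot)} \ {truck_at(t2,gate)} = {pkg_at(p1,whs1), pkg_at(p2,gate), truck_at(t3,depot)}
  ∪ pre   = {pkg_at(p1,whs1), pkg_at(p2,gate), truck_at(t3,depot)} ∪ {truck_at(t2,whs1)}
          = {pkg_at(p1,whs1), pkg_at(p2,gate), truck_at(t2,whs1), truck_at(t3,depot)}

== RESULT ==
["pkg_at(p1,whs1)", "pkg_at(p2,gate)", "truck_at(t2,whs1)", "truck_at(t3,depot)"]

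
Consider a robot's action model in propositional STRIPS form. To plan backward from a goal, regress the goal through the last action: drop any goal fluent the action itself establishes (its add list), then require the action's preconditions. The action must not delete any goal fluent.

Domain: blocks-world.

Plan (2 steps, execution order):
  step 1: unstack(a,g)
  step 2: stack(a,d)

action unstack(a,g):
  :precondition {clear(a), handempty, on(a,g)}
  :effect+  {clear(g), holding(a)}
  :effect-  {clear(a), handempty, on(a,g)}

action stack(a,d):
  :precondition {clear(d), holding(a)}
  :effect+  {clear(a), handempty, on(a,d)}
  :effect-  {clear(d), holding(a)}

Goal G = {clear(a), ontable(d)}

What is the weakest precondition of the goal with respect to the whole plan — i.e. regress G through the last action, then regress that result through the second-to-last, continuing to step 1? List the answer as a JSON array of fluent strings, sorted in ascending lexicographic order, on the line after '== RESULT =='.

Regress step by step:
  through step 2 (stack(a,d)): drop {clear(a)}, keep {ontable(d)}, require {clear(d), holding(a)}
    → {clear(d), holding(a), ontable(d)}
  through step 1 (unstack(a,g)): drop {holding(a)}, keep {clear(d), ontable(d)}, require {clear(a), handempty, on(a,g)}
    → {clear(a), clear(d), handempty, on(a,g), ontable(d)}

== RESULT ==
["clear(a)", "clear(d)", "handempty", "on(a,g)", "ontable(d)"]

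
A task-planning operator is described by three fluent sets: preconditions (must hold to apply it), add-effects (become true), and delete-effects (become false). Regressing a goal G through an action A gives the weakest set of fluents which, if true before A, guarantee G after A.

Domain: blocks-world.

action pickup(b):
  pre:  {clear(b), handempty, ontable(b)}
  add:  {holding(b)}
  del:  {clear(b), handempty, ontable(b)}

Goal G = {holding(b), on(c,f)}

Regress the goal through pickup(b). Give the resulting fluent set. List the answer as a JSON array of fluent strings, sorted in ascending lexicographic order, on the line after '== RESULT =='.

Compute (G \ add) ∪ pre:
  G ∩ del = {}  (empty — regression defined)
  G \ add = {holding(b), on(c,f)} \ {holding(b)} = {on(c,f)}
  ∪ pre   = {on(c,f)} ∪ {clear(b), handempty, ontable(b)}
          = {clear(b), handempty, on(c,f), ontable(b)}

== RESULT ==
["clear(b)", "handempty", "on(c,f)", "ontable(b)"]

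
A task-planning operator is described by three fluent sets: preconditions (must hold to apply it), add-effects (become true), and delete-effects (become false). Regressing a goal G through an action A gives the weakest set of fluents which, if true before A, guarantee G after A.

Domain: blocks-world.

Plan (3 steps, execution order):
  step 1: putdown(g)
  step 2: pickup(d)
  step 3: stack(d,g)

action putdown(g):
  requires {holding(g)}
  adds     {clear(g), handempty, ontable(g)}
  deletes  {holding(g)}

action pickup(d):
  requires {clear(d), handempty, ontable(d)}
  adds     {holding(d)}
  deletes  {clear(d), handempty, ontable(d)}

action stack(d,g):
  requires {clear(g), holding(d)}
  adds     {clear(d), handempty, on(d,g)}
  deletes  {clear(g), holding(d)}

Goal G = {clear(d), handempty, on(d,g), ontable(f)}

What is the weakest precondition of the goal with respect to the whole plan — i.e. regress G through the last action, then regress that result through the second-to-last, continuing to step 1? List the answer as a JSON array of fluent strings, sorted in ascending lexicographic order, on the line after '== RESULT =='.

Work backward from the goal:
  through step 3 (stack(d,g)): drop {clear(d), handempty, on(d,g)}, keep {ontable(f)}, require {clear(g), holding(d)}
    → {clear(g), holding(d), ontable(f)}
  through step 2 (pickup(d)): drop {holding(d)}, keep {clear(g), ontable(f)}, require {clear(d), handempty, ontable(d)}
    → {clear(d), clear(g), handempty, ontable(d), ontable(f)}
  through step 1 (putdown(g)): drop {clear(g), handempty}, keep {clear(d), ontable(d), ontable(f)}, require {holding(g)}
    → {clear(d), holding(g), ontable(d), ontable(f)}

== RESULT ==
["clear(d)", "holding(g)", "ontable(d)", "ontable(f)"]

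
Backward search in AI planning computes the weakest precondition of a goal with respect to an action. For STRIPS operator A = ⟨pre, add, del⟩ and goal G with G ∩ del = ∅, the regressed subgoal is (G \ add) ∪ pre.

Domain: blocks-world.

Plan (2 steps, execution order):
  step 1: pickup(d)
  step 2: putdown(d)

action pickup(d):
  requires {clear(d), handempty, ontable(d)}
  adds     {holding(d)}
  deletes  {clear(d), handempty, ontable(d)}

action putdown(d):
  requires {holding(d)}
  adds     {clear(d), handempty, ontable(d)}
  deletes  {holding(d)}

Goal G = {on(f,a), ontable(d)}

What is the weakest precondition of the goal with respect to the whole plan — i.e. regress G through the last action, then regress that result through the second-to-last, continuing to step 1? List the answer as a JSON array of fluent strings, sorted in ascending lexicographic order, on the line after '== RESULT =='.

Work backward from the goal:
  through step 2 (putdown(d)): drop {ontable(d)}, keep {on(f,a)}, require {holding(d)}
    → {holding(d), on(f,a)}
  through step 1 (pickup(d)): drop {holding(d)}, keep {on(f,a)}, require {clear(d), handempty, ontable(d)}
    → {clear(d), handempty, on(f,a), ontable(d)}

== RESULT ==
["clear(d)", "handempty", "on(f,a)", "ontable(d)"]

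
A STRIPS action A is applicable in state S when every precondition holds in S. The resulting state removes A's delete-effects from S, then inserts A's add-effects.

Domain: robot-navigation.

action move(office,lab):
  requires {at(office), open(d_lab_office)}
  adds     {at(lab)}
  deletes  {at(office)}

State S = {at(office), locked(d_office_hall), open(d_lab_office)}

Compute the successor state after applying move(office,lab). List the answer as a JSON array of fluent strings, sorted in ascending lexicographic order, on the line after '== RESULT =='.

Compute (S \ del) ∪ add:
  pre ⊆ S: {at(office), open(d_lab_office)} ⊆ S  — applicable
  S \ del = {locked(d_office_hall), open(d_lab_office)}
  ∪ add   = {at(lab), locked(d_office_hall), open(d_lab_office)}

== RESULT ==
["at(lab)", "locked(d_office_hall)", "open(d_lab_office)"]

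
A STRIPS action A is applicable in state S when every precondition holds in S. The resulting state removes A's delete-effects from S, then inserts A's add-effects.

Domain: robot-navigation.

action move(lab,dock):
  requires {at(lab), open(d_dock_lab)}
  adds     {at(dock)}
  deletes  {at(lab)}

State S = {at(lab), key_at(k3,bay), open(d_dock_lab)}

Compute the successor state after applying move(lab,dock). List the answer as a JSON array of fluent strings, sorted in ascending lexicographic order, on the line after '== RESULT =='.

Progress:
  pre ⊆ S: {at(lab), open(d_dock_lab)} ⊆ S  — applicable
  S \ del = {key_at(k3,bay), open(d_dock_lab)}
  ∪ add   = {at(dock), key_at(k3,bay), open(d_dock_lab)}

== RESULT ==
["at(dock)", "key_at(k3,bay)", "open(d_dock_lab)"]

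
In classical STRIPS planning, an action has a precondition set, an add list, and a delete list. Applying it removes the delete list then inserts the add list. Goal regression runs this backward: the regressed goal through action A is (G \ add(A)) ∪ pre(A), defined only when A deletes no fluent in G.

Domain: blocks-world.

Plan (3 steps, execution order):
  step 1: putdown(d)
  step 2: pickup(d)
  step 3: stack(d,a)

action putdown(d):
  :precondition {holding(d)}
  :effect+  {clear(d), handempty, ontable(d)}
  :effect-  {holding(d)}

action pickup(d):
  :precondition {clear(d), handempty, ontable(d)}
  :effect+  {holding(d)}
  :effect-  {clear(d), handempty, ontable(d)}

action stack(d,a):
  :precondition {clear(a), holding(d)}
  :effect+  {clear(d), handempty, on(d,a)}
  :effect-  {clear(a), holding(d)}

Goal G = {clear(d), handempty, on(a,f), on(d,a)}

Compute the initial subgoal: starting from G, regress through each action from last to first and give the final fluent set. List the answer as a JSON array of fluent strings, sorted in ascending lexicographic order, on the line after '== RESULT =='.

Work backward from the goal:
  through step 3 (stack(d,a)): drop {clear(d), handempty, on(d,a)}, keep {on(a,f)}, require {clear(a), holding(d)}
    → {clear(a), holding(d), on(a,f)}
  through step 2 (pickup(d)): drop {holding(d)}, keep {clear(a), on(a,f)}, require {clear(d), handempty, ontable(d)}
    → {clear(a), clear(d), handempty, on(a,f), ontable(d)}
  through step 1 (putdown(d)): drop {clear(d), handempty, ontable(d)}, keep {clear(a), on(a,f)}, require {holding(d)}
    → {clear(a), holding(d), on(a,f)}

== RESULT ==
["clear(a)", "holding(d)", "on(a,f)"]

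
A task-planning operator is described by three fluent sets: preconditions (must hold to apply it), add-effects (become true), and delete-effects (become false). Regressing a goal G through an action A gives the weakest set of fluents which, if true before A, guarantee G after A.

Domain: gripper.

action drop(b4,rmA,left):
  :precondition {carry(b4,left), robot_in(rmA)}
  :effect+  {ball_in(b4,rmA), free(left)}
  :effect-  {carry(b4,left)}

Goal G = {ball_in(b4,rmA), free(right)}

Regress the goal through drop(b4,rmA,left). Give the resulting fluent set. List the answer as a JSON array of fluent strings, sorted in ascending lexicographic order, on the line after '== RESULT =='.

Regress:
  G ∩ del = {}  (empty — regression defined)
  G \ add = {ball_in(b4,rmA), free(right)} \ {ball_in(b4,rmA), free(left)} = {free(right)}
  ∪ pre   = {free(right)} ∪ {carry(b4,left), robot_in(rmA)}
          = {carry(b4,left), free(right), robot_in(rmA)}

== RESULT ==
["carry(b4,left)", "free(right)", "robot_in(rmA)"]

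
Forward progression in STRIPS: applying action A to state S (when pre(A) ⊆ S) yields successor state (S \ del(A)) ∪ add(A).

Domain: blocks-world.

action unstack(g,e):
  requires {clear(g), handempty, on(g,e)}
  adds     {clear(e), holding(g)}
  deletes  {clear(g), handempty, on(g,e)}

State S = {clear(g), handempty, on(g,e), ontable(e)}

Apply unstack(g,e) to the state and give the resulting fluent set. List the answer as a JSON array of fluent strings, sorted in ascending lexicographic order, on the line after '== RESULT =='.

Compute (S \ del) ∪ add:
  pre ⊆ S: {clear(g), handempty, on(g,e)} ⊆ S  — applicable
  S \ del = {ontable(e)}
  ∪ add   = {clear(e), holding(g), ontable(e)}

== RESULT ==
["clear(e)", "holding(g)", "ontable(e)"]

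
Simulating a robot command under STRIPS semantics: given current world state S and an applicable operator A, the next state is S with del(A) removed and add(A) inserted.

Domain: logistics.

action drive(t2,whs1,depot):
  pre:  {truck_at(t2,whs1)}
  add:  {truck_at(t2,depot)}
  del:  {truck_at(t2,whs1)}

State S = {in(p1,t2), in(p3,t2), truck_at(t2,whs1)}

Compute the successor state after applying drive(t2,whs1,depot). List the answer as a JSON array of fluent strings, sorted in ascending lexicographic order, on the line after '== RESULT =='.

Progress:
  pre ⊆ S: {truck_at(t2,whs1)} ⊆ S  — applicable
  S \ del = {in(p1,t2), in(p3,t2)}
  ∪ add   = {in(p1,t2), in(p3,t2), truck_at(t2,depot)}

== RESULT ==
["in(p1,t2)", "in(p3,t2)", "truck_at(t2,depot)"]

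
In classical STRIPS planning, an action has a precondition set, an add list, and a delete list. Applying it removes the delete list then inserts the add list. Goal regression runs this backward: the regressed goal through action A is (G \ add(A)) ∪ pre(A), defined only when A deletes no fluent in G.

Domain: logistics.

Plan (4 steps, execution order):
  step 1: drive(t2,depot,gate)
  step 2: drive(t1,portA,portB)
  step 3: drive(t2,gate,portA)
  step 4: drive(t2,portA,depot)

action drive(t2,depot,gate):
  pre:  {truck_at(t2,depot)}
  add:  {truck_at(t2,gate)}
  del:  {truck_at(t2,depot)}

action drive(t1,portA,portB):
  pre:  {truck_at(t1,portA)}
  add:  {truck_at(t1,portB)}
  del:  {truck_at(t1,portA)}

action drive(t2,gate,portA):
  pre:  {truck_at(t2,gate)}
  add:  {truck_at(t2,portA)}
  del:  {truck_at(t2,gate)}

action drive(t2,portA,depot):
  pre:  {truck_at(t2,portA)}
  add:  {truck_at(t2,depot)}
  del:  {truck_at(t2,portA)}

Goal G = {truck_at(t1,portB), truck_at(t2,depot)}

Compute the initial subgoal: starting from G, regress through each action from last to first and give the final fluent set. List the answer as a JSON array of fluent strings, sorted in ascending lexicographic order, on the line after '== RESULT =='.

Work backward from the goal:
  through step 4 (drive(t2,portA,depot)): drop {truck_at(t2,depot)}, keep {truck_at(t1,portB)}, require {truck_at(t2,portA)}
    → {truck_at(t1,portB), truck_at(t2,portA)}
  through step 3 (drive(t2,gate,portA)): drop {truck_at(t2,portA)}, keep {truck_at(t1,portB)}, require {truck_at(t2,gate)}
    → {truck_at(t1,portB), truck_at(t2,gate)}
  through step 2 (drive(t1,portA,portB)): drop {truck_at(t1,portB)}, keep {truck_at(t2,gate)}, require {truck_at(t1,portA)}
    → {truck_at(t1,portA), truck_at(t2,gate)}
  through step 1 (drive(t2,depot,gate)): drop {truck_at(t2,gate)}, keep {truck_at(t1,portA)}, require {truck_at(t2,depot)}
    → {truck_at(t1,portA), truck_at(t2,depot)}

== RESULT ==
["truck_at(t1,portA)", "truck_at(t2,depot)"]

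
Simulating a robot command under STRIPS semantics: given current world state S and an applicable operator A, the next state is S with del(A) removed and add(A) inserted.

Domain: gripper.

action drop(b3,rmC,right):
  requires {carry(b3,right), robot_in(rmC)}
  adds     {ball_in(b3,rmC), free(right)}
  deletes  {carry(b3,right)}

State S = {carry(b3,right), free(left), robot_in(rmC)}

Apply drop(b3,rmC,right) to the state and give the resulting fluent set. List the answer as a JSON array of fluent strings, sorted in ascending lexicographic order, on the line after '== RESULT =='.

Compute (S \ del) ∪ add:
  pre ⊆ S: {carry(b3,right), robot_in(rmC)} ⊆ S  — applicable
  S \ del = {free(left), robot_in(rmC)}
  ∪ add   = {ball_in(b3,rmC), free(left), free(right), robot_in(rmC)}

== RESULT ==
["ball_in(b3,rmC)", "free(left)", "free(right)", "robot_in(rmC)"]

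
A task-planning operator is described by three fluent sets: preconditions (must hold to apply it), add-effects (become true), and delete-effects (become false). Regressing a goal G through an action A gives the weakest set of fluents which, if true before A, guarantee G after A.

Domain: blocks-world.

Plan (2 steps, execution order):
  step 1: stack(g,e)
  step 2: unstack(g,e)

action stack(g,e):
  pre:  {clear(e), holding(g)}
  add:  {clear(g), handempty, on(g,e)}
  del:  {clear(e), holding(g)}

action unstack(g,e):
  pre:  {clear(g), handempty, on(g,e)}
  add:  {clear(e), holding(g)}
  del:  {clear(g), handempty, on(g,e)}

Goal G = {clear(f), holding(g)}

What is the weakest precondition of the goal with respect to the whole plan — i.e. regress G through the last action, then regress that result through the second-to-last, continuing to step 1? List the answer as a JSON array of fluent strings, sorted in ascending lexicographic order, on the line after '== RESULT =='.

Regress step by step:
  through step 2 (unstack(g,e)): drop {holding(g)}, keep {clear(f)}, require {clear(g), handempty, on(g,e)}
    → {clear(f), clear(g), handempty, on(g,e)}
  through step 1 (stack(g,e)): drop {clear(g), handempty, on(g,e)}, keep {clear(f)}, require {clear(e), holding(g)}
    → {clear(e), clear(f), holding(g)}

== RESULT ==
["clear(e)", "clear(f)", "holding(g)"]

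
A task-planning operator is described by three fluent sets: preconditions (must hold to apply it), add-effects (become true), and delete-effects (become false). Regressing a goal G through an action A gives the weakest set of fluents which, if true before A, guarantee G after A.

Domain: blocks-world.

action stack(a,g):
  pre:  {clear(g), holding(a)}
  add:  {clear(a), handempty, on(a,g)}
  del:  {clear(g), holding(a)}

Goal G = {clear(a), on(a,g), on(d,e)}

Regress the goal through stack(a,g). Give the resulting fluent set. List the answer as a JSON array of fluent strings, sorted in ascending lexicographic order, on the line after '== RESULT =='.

Regress:
  G ∩ del = {}  (empty — regression defined)
  G \ add = {clear(a), on(a,g), on(d,e)} \ {clear(a), handempty, on(a,g)} = {on(d,e)}
  ∪ pre   = {on(d,e)} ∪ {clear(g), holding(a)}
          = {clear(g), holding(a), on(d,e)}

== RESULT ==
["clear(g)", "holding(a)", "on(d,e)"]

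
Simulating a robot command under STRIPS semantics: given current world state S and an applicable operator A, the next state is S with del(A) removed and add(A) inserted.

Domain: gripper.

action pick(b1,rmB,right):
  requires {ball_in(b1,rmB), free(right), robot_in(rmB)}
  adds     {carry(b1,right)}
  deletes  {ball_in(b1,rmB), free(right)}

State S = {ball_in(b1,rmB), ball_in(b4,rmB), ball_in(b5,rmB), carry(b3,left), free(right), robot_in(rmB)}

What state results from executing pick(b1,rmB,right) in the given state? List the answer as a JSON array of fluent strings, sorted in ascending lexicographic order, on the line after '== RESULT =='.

Compute (S \ del) ∪ add:
  pre ⊆ S: {ball_in(b1,rmB), free(right), robot_in(rmB)} ⊆ S  — applicable
  S \ del = {ball_in(b4,rmB), ball_in(b5,rmB), carry(b3,left), robot_in(rmB)}
  ∪ add   = {ball_in(b4,rmB), ball_in(b5,rmB), carry(b1,right), carry(b3,left), robot_in(rmB)}

== RESULT ==
["ball_in(b4,rmB)", "ball_in(b5,rmB)", "carry(b1,right)", "carry(b3,left)", "robot_in(rmB)"]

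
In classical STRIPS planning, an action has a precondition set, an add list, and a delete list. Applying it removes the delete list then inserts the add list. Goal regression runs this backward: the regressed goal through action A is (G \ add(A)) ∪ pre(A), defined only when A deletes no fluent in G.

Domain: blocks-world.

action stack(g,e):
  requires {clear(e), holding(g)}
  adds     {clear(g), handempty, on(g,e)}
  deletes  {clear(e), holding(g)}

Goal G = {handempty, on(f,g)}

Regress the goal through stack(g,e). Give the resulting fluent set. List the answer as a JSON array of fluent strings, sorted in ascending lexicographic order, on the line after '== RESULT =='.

Compute (G \ add) ∪ pre:
  G ∩ del = {}  (empty — regression defined)
  G \ add = {handempty, on(f,g)} \ {clear(g), handempty, on(g,e)} = {on(f,g)}
  ∪ pre   = {on(f,g)} ∪ {clear(e), holding(g)}
          = {clear(e), holding(g), on(f,g)}

== RESULT ==
["clear(e)", "holding(g)", "on(f,g)"]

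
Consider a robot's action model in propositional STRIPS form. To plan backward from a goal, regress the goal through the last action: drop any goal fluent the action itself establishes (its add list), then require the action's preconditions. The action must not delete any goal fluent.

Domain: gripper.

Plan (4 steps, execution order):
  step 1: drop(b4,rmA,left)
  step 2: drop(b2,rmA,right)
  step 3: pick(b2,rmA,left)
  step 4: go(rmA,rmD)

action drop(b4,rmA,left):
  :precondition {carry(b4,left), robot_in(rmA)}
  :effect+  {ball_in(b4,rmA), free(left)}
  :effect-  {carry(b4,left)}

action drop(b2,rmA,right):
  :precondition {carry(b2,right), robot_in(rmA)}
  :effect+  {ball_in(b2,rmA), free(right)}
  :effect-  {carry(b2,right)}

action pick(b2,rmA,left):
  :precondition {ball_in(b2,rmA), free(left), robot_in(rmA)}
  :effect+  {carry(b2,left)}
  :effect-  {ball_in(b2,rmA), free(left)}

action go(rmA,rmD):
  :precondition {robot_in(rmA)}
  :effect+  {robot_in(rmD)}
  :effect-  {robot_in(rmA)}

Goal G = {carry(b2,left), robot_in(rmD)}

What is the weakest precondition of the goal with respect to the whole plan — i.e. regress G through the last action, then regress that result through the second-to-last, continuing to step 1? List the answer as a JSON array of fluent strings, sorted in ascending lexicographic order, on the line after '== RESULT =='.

Work backward from the goal:
  through step 4 (go(rmA,rmD)): drop {robot_in(rmD)}, keep {carry(b2,left)}, require {robot_in(rmA)}
    → {carry(b2,left), robot_in(rmA)}
  through step 3 (pick(b2,rmA,left)): drop {carry(b2,left)}, keep {robot_in(rmA)}, require {ball_in(b2,rmA), free(left), robot_in(rmA)}
    → {ball_in(b2,rmA), free(left), robot_in(rmA)}
  through step 2 (drop(b2,rmA,right)): drop {ball_in(b2,rmA)}, keep {free(left), robot_in(rmA)}, require {carry(b2,right), robot_in(rmA)}
    → {carry(b2,right), free(left), robot_in(rmA)}
  through step 1 (drop(b4,rmA,left)): drop {free(left)}, keep {carry(b2,right), robot_in(rmA)}, require {carry(b4,left), robot_in(rmA)}
    → {carry(b2,right), carry(b4,left), robot_in(rmA)}

== RESULT ==
["carry(b2,right)", "carry(b4,left)", "robot_in(rmA)"]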